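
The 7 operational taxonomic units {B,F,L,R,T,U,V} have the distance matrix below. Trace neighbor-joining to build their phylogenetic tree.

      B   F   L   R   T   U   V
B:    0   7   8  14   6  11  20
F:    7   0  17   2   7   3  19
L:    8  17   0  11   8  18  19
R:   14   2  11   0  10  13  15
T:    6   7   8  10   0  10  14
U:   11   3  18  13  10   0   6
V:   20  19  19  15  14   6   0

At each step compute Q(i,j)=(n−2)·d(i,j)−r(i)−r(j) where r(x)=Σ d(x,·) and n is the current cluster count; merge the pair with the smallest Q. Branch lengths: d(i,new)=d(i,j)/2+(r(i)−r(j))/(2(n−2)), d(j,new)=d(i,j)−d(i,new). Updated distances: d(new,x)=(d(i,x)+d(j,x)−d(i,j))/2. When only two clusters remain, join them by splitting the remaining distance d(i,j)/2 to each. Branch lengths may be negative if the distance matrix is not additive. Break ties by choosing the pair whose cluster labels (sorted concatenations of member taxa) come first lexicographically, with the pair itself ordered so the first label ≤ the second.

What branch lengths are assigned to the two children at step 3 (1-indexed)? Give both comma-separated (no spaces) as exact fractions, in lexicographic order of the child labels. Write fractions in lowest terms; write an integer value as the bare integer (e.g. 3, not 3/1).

1. join U+V (d=6, Q=-124) ⇒ UV; edges |U|=-1/5, |V|=31/5
  updated: d(B,UV)=25/2, d(F,UV)=8, d(L,UV)=31/2, d(R,UV)=11, d(T,UV)=9
2. join F+R (d=2, Q=-81) ⇒ FR; edges |F|=1/8, |R|=15/8
  updated: d(B,FR)=19/2, d(FR,L)=13, d(FR,T)=15/2, d(FR,UV)=17/2
3. join FR+UV (d=17/2, Q=-117/2) ⇒ FRUV; edges |FR|=37/12, |UV|=65/12
  updated: d(B,FRUV)=27/4, d(FRUV,L)=10, d(FRUV,T)=4
4. join B+L (d=8, Q=-123/4) ⇒ BL; edges |B|=43/16, |L|=85/16
  updated: d(BL,FRUV)=35/8, d(BL,T)=3
5. join BL+FRUV (d=35/8, Q=-91/8) ⇒ BFLRUV; edges |BL|=27/16, |FRUV|=43/16
  updated: d(BFLRUV,T)=21/16
6. join BFLRUV+T (d=21/16) ⇒ BFLRTUV; edges |BFLRUV|=21/32, |T|=21/32
final tree: (((B:43/16,L:85/16):27/16,((F:1/8,R:15/8):37/12,(U:-1/5,V:31/5):65/12):43/16):21/32,T:21/32)
total length: 483/16

37/12,65/12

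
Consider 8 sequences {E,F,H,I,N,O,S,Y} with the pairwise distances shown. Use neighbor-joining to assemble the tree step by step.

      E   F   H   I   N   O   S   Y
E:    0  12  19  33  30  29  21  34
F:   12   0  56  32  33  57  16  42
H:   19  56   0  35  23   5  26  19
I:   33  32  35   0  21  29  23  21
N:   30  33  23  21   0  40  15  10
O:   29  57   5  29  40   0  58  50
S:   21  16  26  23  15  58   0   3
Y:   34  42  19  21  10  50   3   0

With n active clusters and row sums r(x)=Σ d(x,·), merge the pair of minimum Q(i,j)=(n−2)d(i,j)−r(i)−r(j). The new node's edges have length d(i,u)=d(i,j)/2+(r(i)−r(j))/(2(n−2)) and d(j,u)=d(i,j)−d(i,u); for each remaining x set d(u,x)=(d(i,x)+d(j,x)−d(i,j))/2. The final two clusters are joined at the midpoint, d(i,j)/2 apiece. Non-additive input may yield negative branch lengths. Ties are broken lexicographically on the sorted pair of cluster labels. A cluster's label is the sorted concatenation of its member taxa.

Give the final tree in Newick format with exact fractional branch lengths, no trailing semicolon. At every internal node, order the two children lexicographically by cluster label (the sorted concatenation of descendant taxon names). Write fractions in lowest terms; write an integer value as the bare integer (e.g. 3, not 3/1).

iteration 1: select H,O (d=5, Q=-421); attach at lengths (-55/12, 115/12); label the merged cluster HO
  updated: d(E,HO)=43/2, d(F,HO)=54, d(HO,I)=59/2, d(HO,N)=29, d(HO,S)=79/2, d(HO,Y)=32
iteration 2: select E,F (d=12, Q=-561/2); attach at lengths (9/4, 39/4); label the merged cluster EF
  updated: d(EF,HO)=127/4, d(EF,I)=53/2, d(EF,N)=51/2, d(EF,S)=25/2, d(EF,Y)=32
iteration 3: select S,Y (d=3, Q=-179); attach at lengths (7/8, 17/8); label the merged cluster SY
  updated: d(EF,SY)=83/4, d(HO,SY)=137/4, d(I,SY)=41/2, d(N,SY)=11
iteration 4: select N,SY (d=11, Q=-140); attach at lengths (11/2, 11/2); label the merged cluster NSY
  updated: d(EF,NSY)=141/8, d(HO,NSY)=209/8, d(I,NSY)=61/4
iteration 5: select EF,HO (d=127/4, Q=-399/4); attach at lengths (13, 75/4); label the merged cluster EFHO
  updated: d(EFHO,I)=97/8, d(EFHO,NSY)=6
iteration 6: select EFHO,I (d=97/8, Q=-267/8); attach at lengths (23/16, 171/16); label the merged cluster EFHIO
  updated: d(EFHIO,NSY)=73/16
iteration 7: select EFHIO,NSY (d=73/16); attach at lengths (73/32, 73/32); label the merged cluster EFHINOSY
final tree: ((((E:9/4,F:39/4):13,(H:-55/12,O:115/12):75/4):23/16,I:171/16):73/32,(N:11/2,(S:7/8,Y:17/8):11/2):73/32)
total length: 1271/16

((((E:9/4,F:39/4):13,(H:-55/12,O:115/12):75/4):23/16,I:171/16):73/32,(N:11/2,(S:7/8,Y:17/8):11/2):73/32)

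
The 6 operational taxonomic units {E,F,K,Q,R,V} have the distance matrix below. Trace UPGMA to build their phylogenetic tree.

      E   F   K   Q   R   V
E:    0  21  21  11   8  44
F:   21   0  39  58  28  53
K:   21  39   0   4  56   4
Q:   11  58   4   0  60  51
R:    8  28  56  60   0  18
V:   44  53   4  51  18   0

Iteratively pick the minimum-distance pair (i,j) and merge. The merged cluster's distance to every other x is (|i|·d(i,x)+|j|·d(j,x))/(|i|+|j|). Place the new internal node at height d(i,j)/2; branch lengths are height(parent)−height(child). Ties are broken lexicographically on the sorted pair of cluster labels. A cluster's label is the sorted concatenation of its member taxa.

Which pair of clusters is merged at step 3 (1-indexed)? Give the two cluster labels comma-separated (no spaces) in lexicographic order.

iteration 1: select K,Q (d=4); attach at lengths (2, 2); label the merged cluster KQ
  updated: d(E,KQ)=16, d(F,KQ)=97/2, d(KQ,R)=58, d(KQ,V)=55/2
iteration 2: select E,R (d=8); attach at lengths (4, 4); label the merged cluster ER
  updated: d(ER,F)=49/2, d(ER,KQ)=37, d(ER,V)=31
iteration 3: select ER,F (d=49/2); attach at lengths (33/4, 49/4); label the merged cluster EFR
  updated: d(EFR,KQ)=245/6, d(EFR,V)=115/3
iteration 4: select KQ,V (d=55/2); attach at lengths (47/4, 55/4); label the merged cluster KQV
  updated: d(EFR,KQV)=40
iteration 5: select EFR,KQV (d=40); attach at lengths (31/4, 25/4); label the merged cluster EFKQRV
final tree: (((E:4,R:4):33/4,F:49/4):31/4,((K:2,Q:2):47/4,V:55/4):25/4)
total length: 72

ER,F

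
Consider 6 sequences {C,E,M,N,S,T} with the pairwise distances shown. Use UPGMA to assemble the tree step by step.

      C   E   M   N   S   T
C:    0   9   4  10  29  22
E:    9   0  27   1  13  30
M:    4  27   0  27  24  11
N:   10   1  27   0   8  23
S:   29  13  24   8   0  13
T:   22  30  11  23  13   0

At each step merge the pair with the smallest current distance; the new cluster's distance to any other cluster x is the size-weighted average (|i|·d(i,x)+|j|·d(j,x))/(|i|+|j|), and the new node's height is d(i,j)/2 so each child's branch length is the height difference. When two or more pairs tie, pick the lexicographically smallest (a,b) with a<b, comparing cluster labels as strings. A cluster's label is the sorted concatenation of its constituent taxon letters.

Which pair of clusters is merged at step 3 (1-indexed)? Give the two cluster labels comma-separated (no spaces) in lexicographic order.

EN,S

step 1: merge (E,N) at d=1; branch lengths E→1/2, N→1/2; new cluster EN
  updated: d(C,EN)=19/2, d(EN,M)=27, d(EN,S)=21/2, d(EN,T)=53/2
step 2: merge (C,M) at d=4; branch lengths C→2, M→2; new cluster CM
  updated: d(CM,EN)=73/4, d(CM,S)=53/2, d(CM,T)=33/2
step 3: merge (EN,S) at d=21/2; branch lengths EN→19/4, S→21/4; new cluster ENS
  updated: d(CM,ENS)=21, d(ENS,T)=22
step 4: merge (CM,T) at d=33/2; branch lengths CM→25/4, T→33/4; new cluster CMT
  updated: d(CMT,ENS)=64/3
step 5: merge (CMT,ENS) at d=64/3; branch lengths CMT→29/12, ENS→65/12; new cluster CEMNST
final tree: (((C:2,M:2):25/4,T:33/4):29/12,((E:1/2,N:1/2):19/4,S:21/4):65/12)
total length: 112/3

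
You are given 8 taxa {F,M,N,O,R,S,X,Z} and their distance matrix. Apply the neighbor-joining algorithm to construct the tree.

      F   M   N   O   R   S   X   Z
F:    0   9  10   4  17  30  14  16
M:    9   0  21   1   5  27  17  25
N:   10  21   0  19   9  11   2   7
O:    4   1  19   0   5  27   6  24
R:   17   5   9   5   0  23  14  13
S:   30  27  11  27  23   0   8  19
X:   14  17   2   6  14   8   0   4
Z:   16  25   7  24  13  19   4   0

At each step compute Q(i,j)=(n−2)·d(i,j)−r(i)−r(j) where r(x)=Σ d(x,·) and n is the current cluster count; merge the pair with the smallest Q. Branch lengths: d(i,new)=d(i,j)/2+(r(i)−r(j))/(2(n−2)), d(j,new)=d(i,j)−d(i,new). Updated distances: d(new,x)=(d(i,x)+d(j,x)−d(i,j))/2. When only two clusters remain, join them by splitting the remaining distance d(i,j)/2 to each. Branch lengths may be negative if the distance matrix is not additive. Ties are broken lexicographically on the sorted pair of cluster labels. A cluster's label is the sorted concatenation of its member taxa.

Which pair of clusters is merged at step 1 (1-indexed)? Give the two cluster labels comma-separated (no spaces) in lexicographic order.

M,O

1. join M+O (d=1, Q=-185) ⇒ MO; edges |M|=25/12, |O|=-13/12
  updated: d(F,MO)=6, d(MO,N)=39/2, d(MO,R)=9/2, d(MO,S)=53/2, d(MO,X)=11, d(MO,Z)=24
2. join F+MO (d=6, Q=-309/2) ⇒ FMO; edges |F|=63/20, |MO|=57/20
  updated: d(FMO,N)=47/4, d(FMO,R)=31/4, d(FMO,S)=101/4, d(FMO,X)=19/2, d(FMO,Z)=17
3. join FMO+R (d=31/4, Q=-107) ⇒ FMOR; edges |FMO|=71/16, |R|=53/16
  updated: d(FMOR,N)=13/2, d(FMOR,S)=81/4, d(FMOR,X)=63/8, d(FMOR,Z)=89/8
4. join S+X (d=8, Q=-449/8) ⇒ SX; edges |S|=161/16, |X|=-33/16
  updated: d(FMOR,SX)=161/16, d(N,SX)=5/2, d(SX,Z)=15/2
5. join FMOR+Z (d=89/8, Q=-497/16) ⇒ FMORZ; edges |FMOR|=389/64, |Z|=323/64
  updated: d(FMORZ,N)=19/16, d(FMORZ,SX)=103/32
6. join FMORZ+N (d=19/16, Q=-221/32) ⇒ FMNORZ; edges |FMORZ|=61/64, |N|=15/64
  updated: d(FMNORZ,SX)=145/64
7. join FMNORZ+SX (d=145/64) ⇒ FMNORSXZ; edges |FMNORZ|=145/128, |SX|=145/128
final tree: (((((F:63/20,(M:25/12,O:-13/12):57/20):71/16,R:53/16):389/64,Z:323/64):61/64,N:15/64):145/128,(S:161/16,X:-33/16):145/128)
total length: 2389/64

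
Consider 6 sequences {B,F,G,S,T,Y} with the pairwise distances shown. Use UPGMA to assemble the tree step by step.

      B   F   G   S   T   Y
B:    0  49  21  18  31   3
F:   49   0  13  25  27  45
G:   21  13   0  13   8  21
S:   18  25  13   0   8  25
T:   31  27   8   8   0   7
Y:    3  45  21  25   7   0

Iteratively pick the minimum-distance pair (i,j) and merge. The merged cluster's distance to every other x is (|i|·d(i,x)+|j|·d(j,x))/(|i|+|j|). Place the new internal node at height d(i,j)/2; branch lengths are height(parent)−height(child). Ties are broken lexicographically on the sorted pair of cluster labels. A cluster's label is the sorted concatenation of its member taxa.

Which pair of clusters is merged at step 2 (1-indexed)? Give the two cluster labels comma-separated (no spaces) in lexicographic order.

G,T

1. join B+Y (d=3) ⇒ BY; edges |B|=3/2, |Y|=3/2
  updated: d(BY,F)=47, d(BY,G)=21, d(BY,S)=43/2, d(BY,T)=19
2. join G+T (d=8) ⇒ GT; edges |G|=4, |T|=4
  updated: d(BY,GT)=20, d(F,GT)=20, d(GT,S)=21/2
3. join GT+S (d=21/2) ⇒ GST; edges |GT|=5/4, |S|=21/4
  updated: d(BY,GST)=41/2, d(F,GST)=65/3
4. join BY+GST (d=41/2) ⇒ BGSTY; edges |BY|=35/4, |GST|=5
  updated: d(BGSTY,F)=159/5
5. join BGSTY+F (d=159/5) ⇒ BFGSTY; edges |BGSTY|=113/20, |F|=159/10
final tree: (((B:3/2,Y:3/2):35/4,((G:4,T:4):5/4,S:21/4):5):113/20,F:159/10)
total length: 264/5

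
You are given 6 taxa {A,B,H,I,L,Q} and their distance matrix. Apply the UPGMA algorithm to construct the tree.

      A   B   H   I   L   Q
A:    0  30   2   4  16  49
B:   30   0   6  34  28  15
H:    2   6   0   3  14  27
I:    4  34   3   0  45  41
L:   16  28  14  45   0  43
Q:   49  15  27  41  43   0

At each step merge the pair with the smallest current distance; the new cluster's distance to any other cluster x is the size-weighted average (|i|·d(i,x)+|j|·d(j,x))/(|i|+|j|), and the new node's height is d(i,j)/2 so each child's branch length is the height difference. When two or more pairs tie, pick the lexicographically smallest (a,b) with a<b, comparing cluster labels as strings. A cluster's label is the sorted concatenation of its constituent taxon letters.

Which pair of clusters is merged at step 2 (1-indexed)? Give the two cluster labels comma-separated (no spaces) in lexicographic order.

AH,I

iteration 1: select A,H (d=2); attach at lengths (1, 1); label the merged cluster AH
  updated: d(AH,B)=18, d(AH,I)=7/2, d(AH,L)=15, d(AH,Q)=38
iteration 2: select AH,I (d=7/2); attach at lengths (3/4, 7/4); label the merged cluster AHI
  updated: d(AHI,B)=70/3, d(AHI,L)=25, d(AHI,Q)=39
iteration 3: select B,Q (d=15); attach at lengths (15/2, 15/2); label the merged cluster BQ
  updated: d(AHI,BQ)=187/6, d(BQ,L)=71/2
iteration 4: select AHI,L (d=25); attach at lengths (43/4, 25/2); label the merged cluster AHIL
  updated: d(AHIL,BQ)=129/4
iteration 5: select AHIL,BQ (d=129/4); attach at lengths (29/8, 69/8); label the merged cluster ABHILQ
final tree: ((((A:1,H:1):3/4,I:7/4):43/4,L:25/2):29/8,(B:15/2,Q:15/2):69/8)
total length: 55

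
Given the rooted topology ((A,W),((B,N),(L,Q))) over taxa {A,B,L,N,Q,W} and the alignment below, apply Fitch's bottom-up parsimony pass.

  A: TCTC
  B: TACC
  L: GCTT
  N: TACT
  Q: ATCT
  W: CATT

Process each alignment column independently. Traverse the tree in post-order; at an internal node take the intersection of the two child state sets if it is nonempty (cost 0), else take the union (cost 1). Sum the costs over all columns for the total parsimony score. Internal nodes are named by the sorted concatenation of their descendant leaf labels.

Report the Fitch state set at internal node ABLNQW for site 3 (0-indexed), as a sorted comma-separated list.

site 0, node AW: A={T} ∪ W={C} → {C,T} (+1)
site 0, node BN: B={T} ∩ N={T} → {T} (+0)
site 0, node LQ: L={G} ∪ Q={A} → {A,G} (+1)
site 0, node BLNQ: BN={T} ∪ LQ={A,G} → {A,G,T} (+1)
site 0, node ABLNQW: AW={C,T} ∩ BLNQ={A,G,T} → {T} (+0)
site 1, node AW: A={C} ∪ W={A} → {A,C} (+1)
site 1, node BN: B={A} ∩ N={A} → {A} (+0)
site 1, node LQ: L={C} ∪ Q={T} → {C,T} (+1)
site 1, node BLNQ: BN={A} ∪ LQ={C,T} → {A,C,T} (+1)
site 1, node ABLNQW: AW={A,C} ∩ BLNQ={A,C,T} → {A,C} (+0)
site 2, node AW: A={T} ∩ W={T} → {T} (+0)
site 2, node BN: B={C} ∩ N={C} → {C} (+0)
site 2, node LQ: L={T} ∪ Q={C} → {C,T} (+1)
site 2, node BLNQ: BN={C} ∩ LQ={C,T} → {C} (+0)
site 2, node ABLNQW: AW={T} ∪ BLNQ={C} → {C,T} (+1)
site 3, node AW: A={C} ∪ W={T} → {C,T} (+1)
site 3, node BN: B={C} ∪ N={T} → {C,T} (+1)
site 3, node LQ: L={T} ∩ Q={T} → {T} (+0)
site 3, node BLNQ: BN={C,T} ∩ LQ={T} → {T} (+0)
site 3, node ABLNQW: AW={C,T} ∩ BLNQ={T} → {T} (+0)
per-site changes: [3, 3, 2, 2]; total = 10

T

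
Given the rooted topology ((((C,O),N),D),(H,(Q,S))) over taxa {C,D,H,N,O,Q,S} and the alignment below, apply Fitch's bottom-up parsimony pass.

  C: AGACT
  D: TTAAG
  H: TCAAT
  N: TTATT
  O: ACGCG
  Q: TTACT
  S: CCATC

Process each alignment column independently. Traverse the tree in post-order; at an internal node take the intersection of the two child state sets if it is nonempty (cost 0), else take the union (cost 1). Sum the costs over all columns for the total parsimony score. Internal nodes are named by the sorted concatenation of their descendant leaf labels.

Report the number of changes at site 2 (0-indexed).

[col 0] CO: children C:{A}, O:{A} ∩→ {A}; cost 0
[col 0] CNO: children CO:{A}, N:{T} ∪→ {A,T}; cost 1
[col 0] CDNO: children CNO:{A,T}, D:{T} ∩→ {T}; cost 0
[col 0] QS: children Q:{T}, S:{C} ∪→ {C,T}; cost 1
[col 0] HQS: children H:{T}, QS:{C,T} ∩→ {T}; cost 0
[col 0] CDHNOQS: children CDNO:{T}, HQS:{T} ∩→ {T}; cost 0
[col 1] CO: children C:{G}, O:{C} ∪→ {C,G}; cost 1
[col 1] CNO: children CO:{C,G}, N:{T} ∪→ {C,G,T}; cost 1
[col 1] CDNO: children CNO:{C,G,T}, D:{T} ∩→ {T}; cost 0
[col 1] QS: children Q:{T}, S:{C} ∪→ {C,T}; cost 1
[col 1] HQS: children H:{C}, QS:{C,T} ∩→ {C}; cost 0
[col 1] CDHNOQS: children CDNO:{T}, HQS:{C} ∪→ {C,T}; cost 1
[col 2] CO: children C:{A}, O:{G} ∪→ {A,G}; cost 1
[col 2] CNO: children CO:{A,G}, N:{A} ∩→ {A}; cost 0
[col 2] CDNO: children CNO:{A}, D:{A} ∩→ {A}; cost 0
[col 2] QS: children Q:{A}, S:{A} ∩→ {A}; cost 0
[col 2] HQS: children H:{A}, QS:{A} ∩→ {A}; cost 0
[col 2] CDHNOQS: children CDNO:{A}, HQS:{A} ∩→ {A}; cost 0
[col 3] CO: children C:{C}, O:{C} ∩→ {C}; cost 0
[col 3] CNO: children CO:{C}, N:{T} ∪→ {C,T}; cost 1
[col 3] CDNO: children CNO:{C,T}, D:{A} ∪→ {A,C,T}; cost 1
[col 3] QS: children Q:{C}, S:{T} ∪→ {C,T}; cost 1
[col 3] HQS: children H:{A}, QS:{C,T} ∪→ {A,C,T}; cost 1
[col 3] CDHNOQS: children CDNO:{A,C,T}, HQS:{A,C,T} ∩→ {A,C,T}; cost 0
[col 4] CO: children C:{T}, O:{G} ∪→ {G,T}; cost 1
[col 4] CNO: children CO:{G,T}, N:{T} ∩→ {T}; cost 0
[col 4] CDNO: children CNO:{T}, D:{G} ∪→ {G,T}; cost 1
[col 4] QS: children Q:{T}, S:{C} ∪→ {C,T}; cost 1
[col 4] HQS: children H:{T}, QS:{C,T} ∩→ {T}; cost 0
[col 4] CDHNOQS: children CDNO:{G,T}, HQS:{T} ∩→ {T}; cost 0
per-site changes: [2, 4, 1, 4, 3]; total = 14

1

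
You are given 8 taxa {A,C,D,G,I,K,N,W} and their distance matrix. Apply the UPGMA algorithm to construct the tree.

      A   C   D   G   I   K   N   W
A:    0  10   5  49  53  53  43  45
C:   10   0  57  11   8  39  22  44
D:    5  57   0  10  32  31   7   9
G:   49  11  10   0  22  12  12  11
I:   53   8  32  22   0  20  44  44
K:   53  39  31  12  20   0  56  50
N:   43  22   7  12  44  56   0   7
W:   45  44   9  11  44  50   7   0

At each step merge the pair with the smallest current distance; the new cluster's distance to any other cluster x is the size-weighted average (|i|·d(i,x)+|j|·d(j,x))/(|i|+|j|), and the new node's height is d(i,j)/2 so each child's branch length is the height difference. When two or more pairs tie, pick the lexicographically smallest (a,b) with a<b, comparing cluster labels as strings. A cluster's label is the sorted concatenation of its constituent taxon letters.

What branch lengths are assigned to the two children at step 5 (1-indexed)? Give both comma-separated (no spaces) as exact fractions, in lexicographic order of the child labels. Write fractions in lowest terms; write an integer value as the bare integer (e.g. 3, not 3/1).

iteration 1: select A,D (d=5); attach at lengths (5/2, 5/2); label the merged cluster AD
  updated: d(AD,C)=67/2, d(AD,G)=59/2, d(AD,I)=85/2, d(AD,K)=42, d(AD,N)=25, d(AD,W)=27
iteration 2: select N,W (d=7); attach at lengths (7/2, 7/2); label the merged cluster NW
  updated: d(AD,NW)=26, d(C,NW)=33, d(G,NW)=23/2, d(I,NW)=44, d(K,NW)=53
iteration 3: select C,I (d=8); attach at lengths (4, 4); label the merged cluster CI
  updated: d(AD,CI)=38, d(CI,G)=33/2, d(CI,K)=59/2, d(CI,NW)=77/2
iteration 4: select G,NW (d=23/2); attach at lengths (23/4, 9/4); label the merged cluster GNW
  updated: d(AD,GNW)=163/6, d(CI,GNW)=187/6, d(GNW,K)=118/3
iteration 5: select AD,GNW (d=163/6); attach at lengths (133/12, 47/6); label the merged cluster ADGNW
  updated: d(ADGNW,CI)=339/10, d(ADGNW,K)=202/5
iteration 6: select CI,K (d=59/2); attach at lengths (43/4, 59/4); label the merged cluster CIK
  updated: d(ADGNW,CIK)=541/15
iteration 7: select ADGNW,CIK (d=541/15); attach at lengths (89/20, 197/60); label the merged cluster ACDGIKNW
final tree: (((A:5/2,D:5/2):133/12,(G:23/4,(N:7/2,W:7/2):9/4):47/6):89/20,((C:4,I:4):43/4,K:59/4):197/60)
total length: 1603/20

133/12,47/6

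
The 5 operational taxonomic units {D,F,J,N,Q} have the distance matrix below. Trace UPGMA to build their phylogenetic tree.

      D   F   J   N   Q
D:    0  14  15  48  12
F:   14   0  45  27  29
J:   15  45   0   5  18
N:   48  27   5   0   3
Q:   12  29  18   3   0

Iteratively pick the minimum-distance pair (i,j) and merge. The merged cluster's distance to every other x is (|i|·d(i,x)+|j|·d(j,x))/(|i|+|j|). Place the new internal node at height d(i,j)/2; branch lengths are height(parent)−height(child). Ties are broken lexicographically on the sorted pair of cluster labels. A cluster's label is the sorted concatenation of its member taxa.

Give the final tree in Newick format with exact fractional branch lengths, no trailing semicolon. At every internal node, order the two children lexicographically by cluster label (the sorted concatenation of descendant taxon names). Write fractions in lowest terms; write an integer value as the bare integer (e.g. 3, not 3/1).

((D:7,F:7):23/3,(J:23/4,(N:3/2,Q:3/2):17/4):107/12)

iteration 1: select N,Q (d=3); attach at lengths (3/2, 3/2); label the merged cluster NQ
  updated: d(D,NQ)=30, d(F,NQ)=28, d(J,NQ)=23/2
iteration 2: select J,NQ (d=23/2); attach at lengths (23/4, 17/4); label the merged cluster JNQ
  updated: d(D,JNQ)=25, d(F,JNQ)=101/3
iteration 3: select D,F (d=14); attach at lengths (7, 7); label the merged cluster DF
  updated: d(DF,JNQ)=88/3
iteration 4: select DF,JNQ (d=88/3); attach at lengths (23/3, 107/12); label the merged cluster DFJNQ
final tree: ((D:7,F:7):23/3,(J:23/4,(N:3/2,Q:3/2):17/4):107/12)
total length: 523/12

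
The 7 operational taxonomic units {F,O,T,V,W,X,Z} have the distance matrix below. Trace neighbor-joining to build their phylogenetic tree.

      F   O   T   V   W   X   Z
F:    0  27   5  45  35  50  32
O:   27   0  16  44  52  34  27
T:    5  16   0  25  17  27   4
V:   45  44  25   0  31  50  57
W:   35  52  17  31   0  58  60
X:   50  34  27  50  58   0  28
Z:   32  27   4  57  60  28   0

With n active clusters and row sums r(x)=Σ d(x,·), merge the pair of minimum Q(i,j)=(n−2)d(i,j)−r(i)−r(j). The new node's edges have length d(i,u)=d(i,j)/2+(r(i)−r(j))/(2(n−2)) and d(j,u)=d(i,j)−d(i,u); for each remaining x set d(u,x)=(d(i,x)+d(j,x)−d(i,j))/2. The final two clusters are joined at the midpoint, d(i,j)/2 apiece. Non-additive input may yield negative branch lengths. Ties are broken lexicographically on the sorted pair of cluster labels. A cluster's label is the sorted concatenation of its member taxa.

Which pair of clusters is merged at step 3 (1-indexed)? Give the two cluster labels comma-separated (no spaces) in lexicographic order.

O,XZ

step 1: merge (V,W) at d=31, Q=-350; branch lengths V→77/5, W→78/5; new cluster VW
  updated: d(F,VW)=49/2, d(O,VW)=65/2, d(T,VW)=11/2, d(VW,X)=77/2, d(VW,Z)=43
step 2: merge (X,Z) at d=28, Q=-399/2; branch lengths X→311/16, Z→137/16; new cluster XZ
  updated: d(F,XZ)=27, d(O,XZ)=33/2, d(T,XZ)=3/2, d(VW,XZ)=107/4
step 3: merge (O,XZ) at d=33/2, Q=-457/4; branch lengths O→93/8, XZ→39/8; new cluster OXZ
  updated: d(F,OXZ)=75/4, d(OXZ,T)=1/2, d(OXZ,VW)=171/8
step 4: merge (F,OXZ) at d=75/4, Q=-411/8; branch lengths F→361/32, OXZ→239/32; new cluster FOXZ
  updated: d(FOXZ,T)=-53/8, d(FOXZ,VW)=217/16
step 5: merge (FOXZ,T) at d=-53/8, Q=-199/16; branch lengths FOXZ→23/32, T→-235/32; new cluster FOTXZ
  updated: d(FOTXZ,VW)=411/32
step 6: merge (FOTXZ,VW) at d=411/32; branch lengths FOTXZ→411/64, VW→411/64; new cluster FOTVWXZ
final tree: (((F:361/32,(O:93/8,(X:311/16,Z:137/16):39/8):239/32):23/32,T:-235/32):411/64,(V:77/5,W:78/5):411/64)
total length: 3215/32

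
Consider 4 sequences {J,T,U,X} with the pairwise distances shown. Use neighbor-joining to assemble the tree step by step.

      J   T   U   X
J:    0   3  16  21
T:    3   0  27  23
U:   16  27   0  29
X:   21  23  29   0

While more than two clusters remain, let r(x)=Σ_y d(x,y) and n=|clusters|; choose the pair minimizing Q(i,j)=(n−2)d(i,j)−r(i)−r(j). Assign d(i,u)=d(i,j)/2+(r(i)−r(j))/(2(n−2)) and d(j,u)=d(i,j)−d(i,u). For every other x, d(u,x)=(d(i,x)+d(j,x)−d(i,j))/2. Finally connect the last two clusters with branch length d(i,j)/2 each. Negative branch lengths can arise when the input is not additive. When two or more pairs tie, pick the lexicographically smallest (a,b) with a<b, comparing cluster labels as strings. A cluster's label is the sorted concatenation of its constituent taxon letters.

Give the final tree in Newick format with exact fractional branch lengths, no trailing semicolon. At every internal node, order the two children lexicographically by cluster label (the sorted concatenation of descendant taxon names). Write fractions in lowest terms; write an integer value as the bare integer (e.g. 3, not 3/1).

step 1: merge (J,T) at d=3, Q=-87; branch lengths J→-7/4, T→19/4; new cluster JT
  updated: d(JT,U)=20, d(JT,X)=41/2
step 2: merge (JT,U) at d=20, Q=-139/2; branch lengths JT→23/4, U→57/4; new cluster JTU
  updated: d(JTU,X)=59/4
step 3: merge (JTU,X) at d=59/4; branch lengths JTU→59/8, X→59/8; new cluster JTUX
final tree: (((J:-7/4,T:19/4):23/4,U:57/4):59/8,X:59/8)
total length: 151/4

(((J:-7/4,T:19/4):23/4,U:57/4):59/8,X:59/8)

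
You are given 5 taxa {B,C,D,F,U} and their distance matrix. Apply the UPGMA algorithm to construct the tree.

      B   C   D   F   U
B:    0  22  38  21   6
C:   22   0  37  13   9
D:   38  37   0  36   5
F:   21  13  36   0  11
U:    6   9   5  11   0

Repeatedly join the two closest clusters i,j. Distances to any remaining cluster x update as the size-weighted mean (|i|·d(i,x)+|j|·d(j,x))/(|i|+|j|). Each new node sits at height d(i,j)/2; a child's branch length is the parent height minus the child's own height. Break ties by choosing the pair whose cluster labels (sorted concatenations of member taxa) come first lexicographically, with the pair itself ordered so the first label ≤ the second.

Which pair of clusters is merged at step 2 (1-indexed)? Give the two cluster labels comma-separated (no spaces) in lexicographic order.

C,F

step 1: merge (D,U) at d=5; branch lengths D→5/2, U→5/2; new cluster DU
  updated: d(B,DU)=22, d(C,DU)=23, d(DU,F)=47/2
step 2: merge (C,F) at d=13; branch lengths C→13/2, F→13/2; new cluster CF
  updated: d(B,CF)=43/2, d(CF,DU)=93/4
step 3: merge (B,CF) at d=43/2; branch lengths B→43/4, CF→17/4; new cluster BCF
  updated: d(BCF,DU)=137/6
step 4: merge (BCF,DU) at d=137/6; branch lengths BCF→2/3, DU→107/12; new cluster BCDFU
final tree: ((B:43/4,(C:13/2,F:13/2):17/4):2/3,(D:5/2,U:5/2):107/12)
total length: 511/12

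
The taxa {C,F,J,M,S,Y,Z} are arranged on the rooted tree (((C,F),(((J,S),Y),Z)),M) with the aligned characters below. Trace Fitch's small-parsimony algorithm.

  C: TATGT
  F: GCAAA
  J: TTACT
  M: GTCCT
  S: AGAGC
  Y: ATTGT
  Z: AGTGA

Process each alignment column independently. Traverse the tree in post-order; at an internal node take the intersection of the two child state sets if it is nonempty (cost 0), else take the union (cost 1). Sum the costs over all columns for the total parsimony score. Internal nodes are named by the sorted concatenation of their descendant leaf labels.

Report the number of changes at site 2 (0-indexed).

CF@0: {T} ∪ {G} = {G,T} (union, +1)
JS@0: {T} ∪ {A} = {A,T} (union, +1)
JSY@0: {A,T} ∩ {A} = {A} (intersection, +0)
JSYZ@0: {A} ∩ {A} = {A} (intersection, +0)
CFJSYZ@0: {G,T} ∪ {A} = {A,G,T} (union, +1)
CFJMSYZ@0: {A,G,T} ∩ {G} = {G} (intersection, +0)
CF@1: {A} ∪ {C} = {A,C} (union, +1)
JS@1: {T} ∪ {G} = {G,T} (union, +1)
JSY@1: {G,T} ∩ {T} = {T} (intersection, +0)
JSYZ@1: {T} ∪ {G} = {G,T} (union, +1)
CFJSYZ@1: {A,C} ∪ {G,T} = {A,C,G,T} (union, +1)
CFJMSYZ@1: {A,C,G,T} ∩ {T} = {T} (intersection, +0)
CF@2: {T} ∪ {A} = {A,T} (union, +1)
JS@2: {A} ∩ {A} = {A} (intersection, +0)
JSY@2: {A} ∪ {T} = {A,T} (union, +1)
JSYZ@2: {A,T} ∩ {T} = {T} (intersection, +0)
CFJSYZ@2: {A,T} ∩ {T} = {T} (intersection, +0)
CFJMSYZ@2: {T} ∪ {C} = {C,T} (union, +1)
CF@3: {G} ∪ {A} = {A,G} (union, +1)
JS@3: {C} ∪ {G} = {C,G} (union, +1)
JSY@3: {C,G} ∩ {G} = {G} (intersection, +0)
JSYZ@3: {G} ∩ {G} = {G} (intersection, +0)
CFJSYZ@3: {A,G} ∩ {G} = {G} (intersection, +0)
CFJMSYZ@3: {G} ∪ {C} = {C,G} (union, +1)
CF@4: {T} ∪ {A} = {A,T} (union, +1)
JS@4: {T} ∪ {C} = {C,T} (union, +1)
JSY@4: {C,T} ∩ {T} = {T} (intersection, +0)
JSYZ@4: {T} ∪ {A} = {A,T} (union, +1)
CFJSYZ@4: {A,T} ∩ {A,T} = {A,T} (intersection, +0)
CFJMSYZ@4: {A,T} ∩ {T} = {T} (intersection, +0)
per-site changes: [3, 4, 3, 3, 3]; total = 16

3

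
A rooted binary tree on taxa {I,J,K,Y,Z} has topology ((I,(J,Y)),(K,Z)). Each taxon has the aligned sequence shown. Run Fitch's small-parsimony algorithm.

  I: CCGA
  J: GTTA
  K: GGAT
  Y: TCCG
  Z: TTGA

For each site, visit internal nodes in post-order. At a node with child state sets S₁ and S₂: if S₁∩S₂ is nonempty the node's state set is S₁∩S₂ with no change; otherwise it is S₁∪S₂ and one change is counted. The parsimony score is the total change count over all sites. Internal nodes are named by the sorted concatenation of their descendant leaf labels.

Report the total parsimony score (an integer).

[col 0] JY: children J:{G}, Y:{T} ∪→ {G,T}; cost 1
[col 0] IJY: children I:{C}, JY:{G,T} ∪→ {C,G,T}; cost 1
[col 0] KZ: children K:{G}, Z:{T} ∪→ {G,T}; cost 1
[col 0] IJKYZ: children IJY:{C,G,T}, KZ:{G,T} ∩→ {G,T}; cost 0
[col 1] JY: children J:{T}, Y:{C} ∪→ {C,T}; cost 1
[col 1] IJY: children I:{C}, JY:{C,T} ∩→ {C}; cost 0
[col 1] KZ: children K:{G}, Z:{T} ∪→ {G,T}; cost 1
[col 1] IJKYZ: children IJY:{C}, KZ:{G,T} ∪→ {C,G,T}; cost 1
[col 2] JY: children J:{T}, Y:{C} ∪→ {C,T}; cost 1
[col 2] IJY: children I:{G}, JY:{C,T} ∪→ {C,G,T}; cost 1
[col 2] KZ: children K:{A}, Z:{G} ∪→ {A,G}; cost 1
[col 2] IJKYZ: children IJY:{C,G,T}, KZ:{A,G} ∩→ {G}; cost 0
[col 3] JY: children J:{A}, Y:{G} ∪→ {A,G}; cost 1
[col 3] IJY: children I:{A}, JY:{A,G} ∩→ {A}; cost 0
[col 3] KZ: children K:{T}, Z:{A} ∪→ {A,T}; cost 1
[col 3] IJKYZ: children IJY:{A}, KZ:{A,T} ∩→ {A}; cost 0
per-site changes: [3, 3, 3, 2]; total = 11

11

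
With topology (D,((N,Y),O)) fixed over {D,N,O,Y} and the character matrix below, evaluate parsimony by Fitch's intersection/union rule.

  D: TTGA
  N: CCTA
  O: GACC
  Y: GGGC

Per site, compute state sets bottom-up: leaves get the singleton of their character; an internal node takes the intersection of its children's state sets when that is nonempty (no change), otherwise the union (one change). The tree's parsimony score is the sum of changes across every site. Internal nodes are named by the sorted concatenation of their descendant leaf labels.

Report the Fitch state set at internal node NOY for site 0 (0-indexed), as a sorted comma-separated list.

G

site 0, node NY: N={C} ∪ Y={G} → {C,G} (+1)
site 0, node NOY: NY={C,G} ∩ O={G} → {G} (+0)
site 0, node DNOY: D={T} ∪ NOY={G} → {G,T} (+1)
site 1, node NY: N={C} ∪ Y={G} → {C,G} (+1)
site 1, node NOY: NY={C,G} ∪ O={A} → {A,C,G} (+1)
site 1, node DNOY: D={T} ∪ NOY={A,C,G} → {A,C,G,T} (+1)
site 2, node NY: N={T} ∪ Y={G} → {G,T} (+1)
site 2, node NOY: NY={G,T} ∪ O={C} → {C,G,T} (+1)
site 2, node DNOY: D={G} ∩ NOY={C,G,T} → {G} (+0)
site 3, node NY: N={A} ∪ Y={C} → {A,C} (+1)
site 3, node NOY: NY={A,C} ∩ O={C} → {C} (+0)
site 3, node DNOY: D={A} ∪ NOY={C} → {A,C} (+1)
per-site changes: [2, 3, 2, 2]; total = 9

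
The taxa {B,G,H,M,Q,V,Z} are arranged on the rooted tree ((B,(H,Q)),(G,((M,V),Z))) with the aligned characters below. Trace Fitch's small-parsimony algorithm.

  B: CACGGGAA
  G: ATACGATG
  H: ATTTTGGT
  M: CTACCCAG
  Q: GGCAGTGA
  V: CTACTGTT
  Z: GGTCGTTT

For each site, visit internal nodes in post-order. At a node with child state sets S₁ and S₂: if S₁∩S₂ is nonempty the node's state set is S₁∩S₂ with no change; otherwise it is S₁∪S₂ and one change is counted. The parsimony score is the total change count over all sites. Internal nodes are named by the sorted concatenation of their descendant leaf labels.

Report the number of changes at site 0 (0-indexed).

site 0, node HQ: H={A} ∪ Q={G} → {A,G} (+1)
site 0, node BHQ: B={C} ∪ HQ={A,G} → {A,C,G} (+1)
site 0, node MV: M={C} ∩ V={C} → {C} (+0)
site 0, node MVZ: MV={C} ∪ Z={G} → {C,G} (+1)
site 0, node GMVZ: G={A} ∪ MVZ={C,G} → {A,C,G} (+1)
site 0, node BGHMQVZ: BHQ={A,C,G} ∩ GMVZ={A,C,G} → {A,C,G} (+0)
site 1, node HQ: H={T} ∪ Q={G} → {G,T} (+1)
site 1, node BHQ: B={A} ∪ HQ={G,T} → {A,G,T} (+1)
site 1, node MV: M={T} ∩ V={T} → {T} (+0)
site 1, node MVZ: MV={T} ∪ Z={G} → {G,T} (+1)
site 1, node GMVZ: G={T} ∩ MVZ={G,T} → {T} (+0)
site 1, node BGHMQVZ: BHQ={A,G,T} ∩ GMVZ={T} → {T} (+0)
site 2, node HQ: H={T} ∪ Q={C} → {C,T} (+1)
site 2, node BHQ: B={C} ∩ HQ={C,T} → {C} (+0)
site 2, node MV: M={A} ∩ V={A} → {A} (+0)
site 2, node MVZ: MV={A} ∪ Z={T} → {A,T} (+1)
site 2, node GMVZ: G={A} ∩ MVZ={A,T} → {A} (+0)
site 2, node BGHMQVZ: BHQ={C} ∪ GMVZ={A} → {A,C} (+1)
site 3, node HQ: H={T} ∪ Q={A} → {A,T} (+1)
site 3, node BHQ: B={G} ∪ HQ={A,T} → {A,G,T} (+1)
site 3, node MV: M={C} ∩ V={C} → {C} (+0)
site 3, node MVZ: MV={C} ∩ Z={C} → {C} (+0)
site 3, node GMVZ: G={C} ∩ MVZ={C} → {C} (+0)
site 3, node BGHMQVZ: BHQ={A,G,T} ∪ GMVZ={C} → {A,C,G,T} (+1)
site 4, node HQ: H={T} ∪ Q={G} → {G,T} (+1)
site 4, node BHQ: B={G} ∩ HQ={G,T} → {G} (+0)
site 4, node MV: M={C} ∪ V={T} → {C,T} (+1)
site 4, node MVZ: MV={C,T} ∪ Z={G} → {C,G,T} (+1)
site 4, node GMVZ: G={G} ∩ MVZ={C,G,T} → {G} (+0)
site 4, node BGHMQVZ: BHQ={G} ∩ GMVZ={G} → {G} (+0)
site 5, node HQ: H={G} ∪ Q={T} → {G,T} (+1)
site 5, node BHQ: B={G} ∩ HQ={G,T} → {G} (+0)
site 5, node MV: M={C} ∪ V={G} → {C,G} (+1)
site 5, node MVZ: MV={C,G} ∪ Z={T} → {C,G,T} (+1)
site 5, node GMVZ: G={A} ∪ MVZ={C,G,T} → {A,C,G,T} (+1)
site 5, node BGHMQVZ: BHQ={G} ∩ GMVZ={A,C,G,T} → {G} (+0)
site 6, node HQ: H={G} ∩ Q={G} → {G} (+0)
site 6, node BHQ: B={A} ∪ HQ={G} → {A,G} (+1)
site 6, node MV: M={A} ∪ V={T} → {A,T} (+1)
site 6, node MVZ: MV={A,T} ∩ Z={T} → {T} (+0)
site 6, node GMVZ: G={T} ∩ MVZ={T} → {T} (+0)
site 6, node BGHMQVZ: BHQ={A,G} ∪ GMVZ={T} → {A,G,T} (+1)
site 7, node HQ: H={T} ∪ Q={A} → {A,T} (+1)
site 7, node BHQ: B={A} ∩ HQ={A,T} → {A} (+0)
site 7, node MV: M={G} ∪ V={T} → {G,T} (+1)
site 7, node MVZ: MV={G,T} ∩ Z={T} → {T} (+0)
site 7, node GMVZ: G={G} ∪ MVZ={T} → {G,T} (+1)
site 7, node BGHMQVZ: BHQ={A} ∪ GMVZ={G,T} → {A,G,T} (+1)
per-site changes: [4, 3, 3, 3, 3, 4, 3, 4]; total = 27

4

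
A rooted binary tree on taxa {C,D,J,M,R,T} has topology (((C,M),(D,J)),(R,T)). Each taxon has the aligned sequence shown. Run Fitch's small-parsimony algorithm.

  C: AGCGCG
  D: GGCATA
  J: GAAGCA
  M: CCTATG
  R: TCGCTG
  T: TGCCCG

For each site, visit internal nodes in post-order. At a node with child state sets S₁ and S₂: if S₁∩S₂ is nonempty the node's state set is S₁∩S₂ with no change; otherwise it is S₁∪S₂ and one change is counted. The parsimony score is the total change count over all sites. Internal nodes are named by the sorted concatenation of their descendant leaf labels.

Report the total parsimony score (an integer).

CM@0: {A} ∪ {C} = {A,C} (union, +1)
DJ@0: {G} ∩ {G} = {G} (intersection, +0)
CDJM@0: {A,C} ∪ {G} = {A,C,G} (union, +1)
RT@0: {T} ∩ {T} = {T} (intersection, +0)
CDJMRT@0: {A,C,G} ∪ {T} = {A,C,G,T} (union, +1)
CM@1: {G} ∪ {C} = {C,G} (union, +1)
DJ@1: {G} ∪ {A} = {A,G} (union, +1)
CDJM@1: {C,G} ∩ {A,G} = {G} (intersection, +0)
RT@1: {C} ∪ {G} = {C,G} (union, +1)
CDJMRT@1: {G} ∩ {C,G} = {G} (intersection, +0)
CM@2: {C} ∪ {T} = {C,T} (union, +1)
DJ@2: {C} ∪ {A} = {A,C} (union, +1)
CDJM@2: {C,T} ∩ {A,C} = {C} (intersection, +0)
RT@2: {G} ∪ {C} = {C,G} (union, +1)
CDJMRT@2: {C} ∩ {C,G} = {C} (intersection, +0)
CM@3: {G} ∪ {A} = {A,G} (union, +1)
DJ@3: {A} ∪ {G} = {A,G} (union, +1)
CDJM@3: {A,G} ∩ {A,G} = {A,G} (intersection, +0)
RT@3: {C} ∩ {C} = {C} (intersection, +0)
CDJMRT@3: {A,G} ∪ {C} = {A,C,G} (union, +1)
CM@4: {C} ∪ {T} = {C,T} (union, +1)
DJ@4: {T} ∪ {C} = {C,T} (union, +1)
CDJM@4: {C,T} ∩ {C,T} = {C,T} (intersection, +0)
RT@4: {T} ∪ {C} = {C,T} (union, +1)
CDJMRT@4: {C,T} ∩ {C,T} = {C,T} (intersection, +0)
CM@5: {G} ∩ {G} = {G} (intersection, +0)
DJ@5: {A} ∩ {A} = {A} (intersection, +0)
CDJM@5: {G} ∪ {A} = {A,G} (union, +1)
RT@5: {G} ∩ {G} = {G} (intersection, +0)
CDJMRT@5: {A,G} ∩ {G} = {G} (intersection, +0)
per-site changes: [3, 3, 3, 3, 3, 1]; total = 16

16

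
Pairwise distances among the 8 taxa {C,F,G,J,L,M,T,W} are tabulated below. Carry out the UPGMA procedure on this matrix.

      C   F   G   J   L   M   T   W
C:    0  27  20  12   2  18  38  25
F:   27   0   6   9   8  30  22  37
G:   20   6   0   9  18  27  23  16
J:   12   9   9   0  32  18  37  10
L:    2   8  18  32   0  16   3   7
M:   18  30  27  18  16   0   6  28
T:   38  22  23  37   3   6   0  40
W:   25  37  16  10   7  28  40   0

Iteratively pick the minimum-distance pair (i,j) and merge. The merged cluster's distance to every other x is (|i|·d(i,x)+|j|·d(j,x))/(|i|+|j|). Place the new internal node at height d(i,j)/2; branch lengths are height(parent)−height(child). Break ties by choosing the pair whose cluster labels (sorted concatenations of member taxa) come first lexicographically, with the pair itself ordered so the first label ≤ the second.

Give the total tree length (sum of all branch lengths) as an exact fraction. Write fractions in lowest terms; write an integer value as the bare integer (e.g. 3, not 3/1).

1. join C+L (d=2) ⇒ CL; edges |C|=1, |L|=1
  updated: d(CL,F)=35/2, d(CL,G)=19, d(CL,J)=22, d(CL,M)=17, d(CL,T)=41/2, d(CL,W)=16
2. join F+G (d=6) ⇒ FG; edges |F|=3, |G|=3
  updated: d(CL,FG)=73/4, d(FG,J)=9, d(FG,M)=57/2, d(FG,T)=45/2, d(FG,W)=53/2
3. join M+T (d=6) ⇒ MT; edges |M|=3, |T|=3
  updated: d(CL,MT)=75/4, d(FG,MT)=51/2, d(J,MT)=55/2, d(MT,W)=34
4. join FG+J (d=9) ⇒ FGJ; edges |FG|=3/2, |J|=9/2
  updated: d(CL,FGJ)=39/2, d(FGJ,MT)=157/6, d(FGJ,W)=21
5. join CL+W (d=16) ⇒ CLW; edges |CL|=7, |W|=8
  updated: d(CLW,FGJ)=20, d(CLW,MT)=143/6
6. join CLW+FGJ (d=20) ⇒ CFGJLW; edges |CLW|=2, |FGJ|=11/2
  updated: d(CFGJLW,MT)=25
7. join CFGJLW+MT (d=25) ⇒ CFGJLMTW; edges |CFGJLW|=5/2, |MT|=19/2
final tree: ((((C:1,L:1):7,W:8):2,((F:3,G:3):3/2,J:9/2):11/2):5/2,(M:3,T:3):19/2)
total length: 109/2

109/2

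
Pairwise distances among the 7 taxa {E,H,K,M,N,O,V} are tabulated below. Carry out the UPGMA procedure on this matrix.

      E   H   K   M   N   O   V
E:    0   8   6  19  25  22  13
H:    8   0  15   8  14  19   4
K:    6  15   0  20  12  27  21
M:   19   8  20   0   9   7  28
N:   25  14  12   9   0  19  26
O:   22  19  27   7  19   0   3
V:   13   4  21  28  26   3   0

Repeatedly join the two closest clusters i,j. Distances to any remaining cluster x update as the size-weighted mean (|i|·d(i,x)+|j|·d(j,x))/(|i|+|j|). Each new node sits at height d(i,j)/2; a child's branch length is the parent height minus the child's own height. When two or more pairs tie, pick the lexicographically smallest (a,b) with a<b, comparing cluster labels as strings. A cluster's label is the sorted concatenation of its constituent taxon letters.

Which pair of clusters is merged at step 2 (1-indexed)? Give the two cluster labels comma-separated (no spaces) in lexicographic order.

E,K

1. join O+V (d=3) ⇒ OV; edges |O|=3/2, |V|=3/2
  updated: d(E,OV)=35/2, d(H,OV)=23/2, d(K,OV)=24, d(M,OV)=35/2, d(N,OV)=45/2
2. join E+K (d=6) ⇒ EK; edges |E|=3, |K|=3
  updated: d(EK,H)=23/2, d(EK,M)=39/2, d(EK,N)=37/2, d(EK,OV)=83/4
3. join H+M (d=8) ⇒ HM; edges |H|=4, |M|=4
  updated: d(EK,HM)=31/2, d(HM,N)=23/2, d(HM,OV)=29/2
4. join HM+N (d=23/2) ⇒ HMN; edges |HM|=7/4, |N|=23/4
  updated: d(EK,HMN)=33/2, d(HMN,OV)=103/6
5. join EK+HMN (d=33/2) ⇒ EHKMN; edges |EK|=21/4, |HMN|=5/2
  updated: d(EHKMN,OV)=93/5
6. join EHKMN+OV (d=93/5) ⇒ EHKMNOV; edges |EHKMN|=21/20, |OV|=39/5
final tree: (((E:3,K:3):21/4,((H:4,M:4):7/4,N:23/4):5/2):21/20,(O:3/2,V:3/2):39/5)
total length: 411/10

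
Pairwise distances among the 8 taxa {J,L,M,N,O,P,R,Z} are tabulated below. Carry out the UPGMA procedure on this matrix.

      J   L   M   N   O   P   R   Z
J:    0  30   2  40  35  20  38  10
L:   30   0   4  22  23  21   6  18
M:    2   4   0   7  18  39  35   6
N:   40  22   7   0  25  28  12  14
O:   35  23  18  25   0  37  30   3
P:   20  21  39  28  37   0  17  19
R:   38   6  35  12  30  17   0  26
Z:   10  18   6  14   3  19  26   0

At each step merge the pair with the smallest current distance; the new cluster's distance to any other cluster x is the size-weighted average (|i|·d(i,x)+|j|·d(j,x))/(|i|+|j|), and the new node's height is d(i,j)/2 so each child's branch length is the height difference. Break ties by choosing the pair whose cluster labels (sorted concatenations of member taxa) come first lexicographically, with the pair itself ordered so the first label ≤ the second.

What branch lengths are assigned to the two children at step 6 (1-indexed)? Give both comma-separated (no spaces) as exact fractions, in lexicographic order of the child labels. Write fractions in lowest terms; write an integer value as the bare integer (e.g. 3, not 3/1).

1. join J+M (d=2) ⇒ JM; edges |J|=1, |M|=1
  updated: d(JM,L)=17, d(JM,N)=47/2, d(JM,O)=53/2, d(JM,P)=59/2, d(JM,R)=73/2, d(JM,Z)=8
2. join O+Z (d=3) ⇒ OZ; edges |O|=3/2, |Z|=3/2
  updated: d(JM,OZ)=69/4, d(L,OZ)=41/2, d(N,OZ)=39/2, d(OZ,P)=28, d(OZ,R)=28
3. join L+R (d=6) ⇒ LR; edges |L|=3, |R|=3
  updated: d(JM,LR)=107/4, d(LR,N)=17, d(LR,OZ)=97/4, d(LR,P)=19
4. join LR+N (d=17) ⇒ LNR; edges |LR|=11/2, |N|=17/2
  updated: d(JM,LNR)=77/3, d(LNR,OZ)=68/3, d(LNR,P)=22
5. join JM+OZ (d=69/4) ⇒ JMOZ; edges |JM|=61/8, |OZ|=57/8
  updated: d(JMOZ,LNR)=145/6, d(JMOZ,P)=115/4
6. join LNR+P (d=22) ⇒ LNPR; edges |LNR|=5/2, |P|=11
  updated: d(JMOZ,LNPR)=405/16
7. join JMOZ+LNPR (d=405/16) ⇒ JLMNOPRZ; edges |JMOZ|=129/32, |LNPR|=53/32
final tree: (((J:1,M:1):61/8,(O:3/2,Z:3/2):57/8):129/32,(((L:3,R:3):11/2,N:17/2):5/2,P:11):53/32)
total length: 943/16

5/2,11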